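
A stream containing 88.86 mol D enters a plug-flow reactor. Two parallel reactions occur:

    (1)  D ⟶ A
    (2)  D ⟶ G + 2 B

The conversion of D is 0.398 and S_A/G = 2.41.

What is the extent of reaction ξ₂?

Conversion of D: D consumed = 0.398 × 88.86 = 35.37 mol = 1ξ₁ + 1ξ₂.
Selectivity: 1ξ₁ / (1ξ₂) = 2.41 → ξ₁ = 2.41 ξ₂.
Substitute: (1·2.41 + 1) ξ₂ = 35.37 → ξ₂ = 10.37 mol, ξ₁ = 24.99 mol.
Outlet amounts (n = n₀ + Σ ν·ξ):
  D: 88.86 − 1(24.99) − 1(10.37) = 53.49
  A: 0 + 1(24.99) = 24.99
  G: 0 + 1(10.37) = 10.37
  B: 0 + 2(10.37) = 20.74

ξ₂ = 10.4 mol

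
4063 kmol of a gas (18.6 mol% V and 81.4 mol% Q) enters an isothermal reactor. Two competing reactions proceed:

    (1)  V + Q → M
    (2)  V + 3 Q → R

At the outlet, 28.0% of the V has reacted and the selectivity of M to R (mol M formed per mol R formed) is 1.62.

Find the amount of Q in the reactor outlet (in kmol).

2930 kmol

Conversion of V: V consumed = 0.28 × 755.7 = 211.6 kmol = 1ξ₁ + 1ξ₂.
Selectivity: 1ξ₁ / (1ξ₂) = 1.62 → ξ₁ = 1.62 ξ₂.
Substitute: (1·1.62 + 1) ξ₂ = 211.6 → ξ₂ = 80.76 kmol, ξ₁ = 130.8 kmol.
Outlet amounts (n = n₀ + Σ ν·ξ):
  V: 755.7 − 1(130.8) − 1(80.76) = 544.1
  Q: 3307 − 1(130.8) − 3(80.76) = 2934
  M: 0 + 1(130.8) = 130.8
  R: 0 + 1(80.76) = 80.76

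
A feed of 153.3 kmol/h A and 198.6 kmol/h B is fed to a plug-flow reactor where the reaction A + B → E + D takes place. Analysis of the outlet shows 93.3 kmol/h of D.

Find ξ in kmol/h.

ξ = 93.3 kmol/h

For D: n = n₀ + 1ξ → 93.3 = 0 + 1ξ, giving ξ = 93.3 kmol/h.
Outlet amounts (n = n₀ + ν ξ):
  A: 153.3 − 1(93.3) = 60
  B: 198.6 − 1(93.3) = 105.3
  E: 0 + 1(93.3) = 93.3
  D: 0 + 1(93.3) = 93.3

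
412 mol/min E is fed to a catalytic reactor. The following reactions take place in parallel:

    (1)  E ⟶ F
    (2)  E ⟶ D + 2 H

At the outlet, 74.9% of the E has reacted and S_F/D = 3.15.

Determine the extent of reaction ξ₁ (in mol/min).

Conversion of E: E consumed = 0.749 × 412 = 308.6 mol/min = 1ξ₁ + 1ξ₂.
Selectivity: 1ξ₁ / (1ξ₂) = 3.15 → ξ₁ = 3.15 ξ₂.
Substitute: (1·3.15 + 1) ξ₂ = 308.6 → ξ₂ = 74.36 mol/min, ξ₁ = 234.2 mol/min.
Outlet amounts (n = n₀ + Σ ν·ξ):
  E: 412 − 1(234.2) − 1(74.36) = 103.4
  F: 0 + 1(234.2) = 234.2
  D: 0 + 1(74.36) = 74.36
  H: 0 + 2(74.36) = 148.7

ξ₁ = 234 mol/min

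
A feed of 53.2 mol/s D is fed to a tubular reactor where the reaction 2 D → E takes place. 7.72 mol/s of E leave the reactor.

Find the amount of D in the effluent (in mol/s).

37.8 mol/s

For E: n = n₀ + 1ξ → 7.72 = 0 + 1ξ, giving ξ = 7.72 mol/s.
Outlet amounts (n = n₀ + ν ξ):
  D: 53.2 − 2(7.72) = 37.76
  E: 0 + 1(7.72) = 7.72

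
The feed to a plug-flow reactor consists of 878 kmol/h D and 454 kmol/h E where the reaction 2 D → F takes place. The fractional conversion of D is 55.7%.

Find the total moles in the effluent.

D reacted = 0.557 × 878 = 489 kmol/h; ν_D = −2, so ξ = 489/2 = 244.5 kmol/h.
Outlet amounts (n = n₀ + ν ξ):
  D: 878 − 2(244.5) = 389
  F: 0 + 1(244.5) = 244.5
  E: 454 (inert)
Total out = 389 + 244.5 + 454 = 1087 kmol/h.

1090 kmol/h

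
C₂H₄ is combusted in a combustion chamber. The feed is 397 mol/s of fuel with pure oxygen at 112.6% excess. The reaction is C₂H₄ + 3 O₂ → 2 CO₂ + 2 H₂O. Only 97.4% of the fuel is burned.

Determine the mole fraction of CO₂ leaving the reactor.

0.264

Stoichiometric O₂ = 3 × 397 = 1191 mol/s; O₂ fed = 1191 × 2.126 = 2532 mol/s.
Fuel reacted = 0.974 × 397 → ξ = 386.7 mol/s.
Outlet (n = n₀ + ν ξ):
  C₂H₄: 397 − 1(386.7) = 10.32
  O₂: 2532 − 3(386.7) = 1372
  CO₂: 0 + 2(386.7) = 773.4
  H₂O: 0 + 2(386.7) = 773.4
Total out = 2929 mol/s; y_CO₂ = 773.4 / 2929 = 0.264.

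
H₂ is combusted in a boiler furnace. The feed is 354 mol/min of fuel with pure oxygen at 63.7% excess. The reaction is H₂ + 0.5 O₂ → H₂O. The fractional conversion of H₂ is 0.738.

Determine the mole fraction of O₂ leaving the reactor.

Stoichiometric O₂ = 0.5 × 354 = 177 mol/min; O₂ fed = 177 × 1.637 = 289.7 mol/min.
Fuel reacted = 0.738 × 354 → ξ = 261.3 mol/min.
Outlet (n = n₀ + ν ξ):
  H₂: 354 − 1(261.3) = 92.75
  O₂: 289.7 − 0.5(261.3) = 159.1
  H₂O: 0 + 1(261.3) = 261.3
Total out = 513.1 mol/min; y_O₂ = 159.1 / 513.1 = 0.3101.

0.31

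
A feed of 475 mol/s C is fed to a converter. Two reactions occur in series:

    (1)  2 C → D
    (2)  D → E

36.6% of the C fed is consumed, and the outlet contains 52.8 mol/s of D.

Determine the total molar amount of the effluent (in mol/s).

388 mol/s

Conversion of C: C consumed = 2ξ₁ = 0.366 × 475 → ξ₁ = 86.92 mol/s.
D balance: n_D = 0 + 1ξ₁ − 1ξ₂ = 52.8 → ξ₂ = (1·86.92 − 52.8)/1 = 34.12 mol/s.
Outlet amounts (n = n₀ + Σ ν·ξ):
  C: 475 − 2(86.92) = 301.1
  D: 0 + 1(86.92) − 1(34.12) = 52.8
  E: 0 + 1(34.12) = 34.12
Total out = 301.1 + 52.8 + 34.12 = 388.1 mol/s.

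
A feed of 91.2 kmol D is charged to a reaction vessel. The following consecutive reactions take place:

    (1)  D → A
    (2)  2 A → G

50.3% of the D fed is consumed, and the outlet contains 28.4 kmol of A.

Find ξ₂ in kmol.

Conversion of D: D consumed = 1ξ₁ = 0.503 × 91.2 → ξ₁ = 45.87 kmol.
A balance: n_A = 0 + 1ξ₁ − 2ξ₂ = 28.4 → ξ₂ = (1·45.87 − 28.4)/2 = 8.737 kmol.
Outlet amounts (n = n₀ + Σ ν·ξ):
  D: 91.2 − 1(45.87) = 45.33
  A: 0 + 1(45.87) − 2(8.737) = 28.4
  G: 0 + 1(8.737) = 8.737

ξ₂ = 8.74 kmol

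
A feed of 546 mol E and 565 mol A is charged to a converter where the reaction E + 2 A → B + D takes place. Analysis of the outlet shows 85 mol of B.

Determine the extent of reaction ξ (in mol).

ξ = 85 mol

For B: n = n₀ + 1ξ → 85 = 0 + 1ξ, giving ξ = 85 mol.
Outlet amounts (n = n₀ + ν ξ):
  E: 546 − 1(85) = 461
  A: 565 − 2(85) = 395
  B: 0 + 1(85) = 85
  D: 0 + 1(85) = 85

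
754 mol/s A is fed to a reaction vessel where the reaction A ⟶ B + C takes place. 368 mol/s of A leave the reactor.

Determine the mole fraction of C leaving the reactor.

For A: n = n₀ − 1ξ → 368 = 754 − 1ξ, giving ξ = 386 mol/s.
Outlet amounts (n = n₀ + ν ξ):
  A: 754 − 1(386) = 368
  B: 0 + 1(386) = 386
  C: 0 + 1(386) = 386
Total out = 1140 mol/s; y_C = 386 / 1140 = 0.3386.

0.339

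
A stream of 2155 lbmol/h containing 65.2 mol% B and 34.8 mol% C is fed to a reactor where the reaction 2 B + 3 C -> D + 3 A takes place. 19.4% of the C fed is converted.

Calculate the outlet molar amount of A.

C reacted = 0.194 × 749.9 = 145.5 lbmol/h; ν_C = −3, so ξ = 145.5/3 = 48.5 lbmol/h.
Outlet amounts (n = n₀ + ν ξ):
  B: 1405 − 2(48.5) = 1308
  C: 749.9 − 3(48.5) = 604.5
  D: 0 + 1(48.5) = 48.5
  A: 0 + 3(48.5) = 145.5

145 lbmol/h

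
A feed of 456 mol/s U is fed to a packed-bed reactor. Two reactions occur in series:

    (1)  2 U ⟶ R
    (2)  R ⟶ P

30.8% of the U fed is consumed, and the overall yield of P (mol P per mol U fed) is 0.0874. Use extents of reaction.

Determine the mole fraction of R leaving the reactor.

Conversion of U: U consumed = 2ξ₁ = 0.308 × 456 → ξ₁ = 70.22 mol/s.
Yield of P: 1ξ₂ / 456 = 0.0874 → ξ₂ = 39.85 mol/s.
Outlet amounts (n = n₀ + Σ ν·ξ):
  U: 456 − 2(70.22) = 315.6
  R: 0 + 1(70.22) − 1(39.85) = 30.37
  P: 0 + 1(39.85) = 39.85
Total out = 385.8 mol/s; y_R = 30.37 / 385.8 = 0.07872.

0.0787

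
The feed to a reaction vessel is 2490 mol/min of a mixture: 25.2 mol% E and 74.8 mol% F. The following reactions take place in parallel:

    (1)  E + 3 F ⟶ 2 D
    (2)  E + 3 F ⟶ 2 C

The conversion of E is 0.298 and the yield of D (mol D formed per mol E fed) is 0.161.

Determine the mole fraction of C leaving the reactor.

Yield of D: 2ξ₁ / 627.5 = 0.161 → ξ₁ = 50.51 mol/min.
Conversion of E: 1ξ₁ + 1ξ₂ = 0.298 × 627.5 = 187 → ξ₂ = 136.5 mol/min.
Outlet amounts (n = n₀ + Σ ν·ξ):
  E: 627.5 − 1(50.51) − 1(136.5) = 440.5
  F: 1863 − 3(50.51) − 3(136.5) = 1302
  D: 0 + 2(50.51) = 101
  C: 0 + 2(136.5) = 273
Total out = 2116 mol/min; y_C = 273 / 2116 = 0.129.

0.129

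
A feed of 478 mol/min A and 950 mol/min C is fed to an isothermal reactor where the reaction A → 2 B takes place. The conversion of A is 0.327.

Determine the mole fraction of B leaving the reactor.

0.197

A reacted = 0.327 × 478 = 156.3 mol/min; ν_A = −1, so ξ = 156.3/1 = 156.3 mol/min.
Outlet amounts (n = n₀ + ν ξ):
  A: 478 − 1(156.3) = 321.7
  B: 0 + 2(156.3) = 312.6
  C: 950 (inert)
Total out = 1584 mol/min; y_B = 312.6 / 1584 = 0.1973.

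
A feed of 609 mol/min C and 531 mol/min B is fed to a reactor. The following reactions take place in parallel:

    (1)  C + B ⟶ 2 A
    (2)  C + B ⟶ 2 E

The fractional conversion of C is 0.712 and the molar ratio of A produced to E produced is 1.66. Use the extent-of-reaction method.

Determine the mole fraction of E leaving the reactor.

Conversion of C: C consumed = 0.712 × 609 = 433.6 mol/min = 1ξ₁ + 1ξ₂.
Selectivity: 2ξ₁ / (2ξ₂) = 1.66 → ξ₁ = 1.66 ξ₂.
Substitute: (1·1.66 + 1) ξ₂ = 433.6 → ξ₂ = 163 mol/min, ξ₁ = 270.6 mol/min.
Outlet amounts (n = n₀ + Σ ν·ξ):
  C: 609 − 1(270.6) − 1(163) = 175.4
  B: 531 − 1(270.6) − 1(163) = 97.39
  A: 0 + 2(270.6) = 541.2
  E: 0 + 2(163) = 326
Total out = 1140 mol/min; y_E = 326 / 1140 = 0.286.

0.286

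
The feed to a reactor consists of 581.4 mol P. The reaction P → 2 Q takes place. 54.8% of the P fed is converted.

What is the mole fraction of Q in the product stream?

P reacted = 0.548 × 581.4 = 318.6 mol; ν_P = −1, so ξ = 318.6/1 = 318.6 mol.
Outlet amounts (n = n₀ + ν ξ):
  P: 581.4 − 1(318.6) = 262.8
  Q: 0 + 2(318.6) = 637.2
Total out = 900 mol; y_Q = 637.2 / 900 = 0.708.

0.708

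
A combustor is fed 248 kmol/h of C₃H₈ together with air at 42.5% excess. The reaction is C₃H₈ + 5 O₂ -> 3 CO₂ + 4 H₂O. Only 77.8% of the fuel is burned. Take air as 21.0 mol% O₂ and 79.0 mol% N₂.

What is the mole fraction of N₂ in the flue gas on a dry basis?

Stoichiometric O₂ = 5 × 248 = 1240 kmol/h; O₂ fed = 1240 × 1.425 = 1767 kmol/h.
N₂ fed = 1767 × 79/21 = 6647 kmol/h.
Fuel reacted = 0.778 × 248 → ξ = 192.9 kmol/h.
Outlet (n = n₀ + ν ξ):
  C₃H₈: 248 − 1(192.9) = 55.06
  O₂: 1767 − 5(192.9) = 802.3
  N₂: 6647 (inert)
  CO₂: 0 + 3(192.9) = 578.8
  H₂O: 0 + 4(192.9) = 771.8
Dry total = 8083 kmol/h; y_N₂ (dry) = 6647 / 8083 = 0.8223.

0.822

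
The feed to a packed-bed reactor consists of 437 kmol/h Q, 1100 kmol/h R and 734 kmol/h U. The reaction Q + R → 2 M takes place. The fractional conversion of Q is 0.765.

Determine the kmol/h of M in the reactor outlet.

669 kmol/h

Q reacted = 0.765 × 437 = 334.3 kmol/h; ν_Q = −1, so ξ = 334.3/1 = 334.3 kmol/h.
Outlet amounts (n = n₀ + ν ξ):
  Q: 437 − 1(334.3) = 102.7
  R: 1100 − 1(334.3) = 765.7
  M: 0 + 2(334.3) = 668.6
  U: 734 (inert)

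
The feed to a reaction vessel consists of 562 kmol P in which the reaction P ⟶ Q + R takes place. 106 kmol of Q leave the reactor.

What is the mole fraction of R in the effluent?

For Q: n = n₀ + 1ξ → 106 = 0 + 1ξ, giving ξ = 106 kmol.
Outlet amounts (n = n₀ + ν ξ):
  P: 562 − 1(106) = 456
  Q: 0 + 1(106) = 106
  R: 0 + 1(106) = 106
Total out = 668 kmol; y_R = 106 / 668 = 0.1587.

0.159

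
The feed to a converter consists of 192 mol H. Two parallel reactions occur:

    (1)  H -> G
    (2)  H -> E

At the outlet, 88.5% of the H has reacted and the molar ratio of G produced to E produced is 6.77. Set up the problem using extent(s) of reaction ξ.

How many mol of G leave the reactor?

Conversion of H: H consumed = 0.885 × 192 = 169.9 mol = 1ξ₁ + 1ξ₂.
Selectivity: 1ξ₁ / (1ξ₂) = 6.77 → ξ₁ = 6.77 ξ₂.
Substitute: (1·6.77 + 1) ξ₂ = 169.9 → ξ₂ = 21.87 mol, ξ₁ = 148.1 mol.
Outlet amounts (n = n₀ + Σ ν·ξ):
  H: 192 − 1(148.1) − 1(21.87) = 22.08
  G: 0 + 1(148.1) = 148.1
  E: 0 + 1(21.87) = 21.87

148 mol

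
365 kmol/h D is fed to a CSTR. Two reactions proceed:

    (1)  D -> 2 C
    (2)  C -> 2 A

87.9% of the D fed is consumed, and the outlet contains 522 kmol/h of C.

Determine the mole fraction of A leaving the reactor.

0.297

Conversion of D: D consumed = 1ξ₁ = 0.879 × 365 → ξ₁ = 320.8 kmol/h.
C balance: n_C = 0 + 2ξ₁ − 1ξ₂ = 522 → ξ₂ = (2·320.8 − 522)/1 = 119.7 kmol/h.
Outlet amounts (n = n₀ + Σ ν·ξ):
  D: 365 − 1(320.8) = 44.17
  C: 0 + 2(320.8) − 1(119.7) = 522
  A: 0 + 2(119.7) = 239.3
Total out = 805.5 kmol/h; y_A = 239.3 / 805.5 = 0.2971.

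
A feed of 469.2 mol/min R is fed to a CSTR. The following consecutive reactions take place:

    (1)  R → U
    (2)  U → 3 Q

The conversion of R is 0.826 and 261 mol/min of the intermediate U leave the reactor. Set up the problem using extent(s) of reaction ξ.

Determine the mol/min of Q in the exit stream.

380 mol/min

Conversion of R: R consumed = 1ξ₁ = 0.826 × 469.2 → ξ₁ = 387.6 mol/min.
U balance: n_U = 0 + 1ξ₁ − 1ξ₂ = 261 → ξ₂ = (1·387.6 − 261)/1 = 126.6 mol/min.
Outlet amounts (n = n₀ + Σ ν·ξ):
  R: 469.2 − 1(387.6) = 81.64
  U: 0 + 1(387.6) − 1(126.6) = 261
  Q: 0 + 3(126.6) = 379.7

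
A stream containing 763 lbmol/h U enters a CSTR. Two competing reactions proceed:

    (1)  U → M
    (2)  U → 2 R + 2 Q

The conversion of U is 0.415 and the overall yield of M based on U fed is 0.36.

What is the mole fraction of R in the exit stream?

Yield of M: 1ξ₁ / 763 = 0.36 → ξ₁ = 274.7 lbmol/h.
Conversion of U: 1ξ₁ + 1ξ₂ = 0.415 × 763 = 316.6 → ξ₂ = 41.96 lbmol/h.
Outlet amounts (n = n₀ + Σ ν·ξ):
  U: 763 − 1(274.7) − 1(41.96) = 446.4
  M: 0 + 1(274.7) = 274.7
  R: 0 + 2(41.96) = 83.93
  Q: 0 + 2(41.96) = 83.93
Total out = 888.9 lbmol/h; y_R = 83.93 / 888.9 = 0.09442.

0.0944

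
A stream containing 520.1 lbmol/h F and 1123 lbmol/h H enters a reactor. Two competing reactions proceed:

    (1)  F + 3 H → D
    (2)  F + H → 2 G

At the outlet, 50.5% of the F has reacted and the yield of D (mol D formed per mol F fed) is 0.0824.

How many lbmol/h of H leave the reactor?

775 lbmol/h

Yield of D: 1ξ₁ / 520.1 = 0.0824 → ξ₁ = 42.86 lbmol/h.
Conversion of F: 1ξ₁ + 1ξ₂ = 0.505 × 520.1 = 262.7 → ξ₂ = 219.8 lbmol/h.
Outlet amounts (n = n₀ + Σ ν·ξ):
  F: 520.1 − 1(42.86) − 1(219.8) = 257.4
  H: 1123 − 3(42.86) − 1(219.8) = 774.6
  D: 0 + 1(42.86) = 42.86
  G: 0 + 2(219.8) = 439.6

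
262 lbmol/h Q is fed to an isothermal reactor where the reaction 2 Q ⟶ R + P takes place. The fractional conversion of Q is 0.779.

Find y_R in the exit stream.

0.39

Q reacted = 0.779 × 262 = 204.1 lbmol/h; ν_Q = −2, so ξ = 204.1/2 = 102 lbmol/h.
Outlet amounts (n = n₀ + ν ξ):
  Q: 262 − 2(102) = 57.9
  R: 0 + 1(102) = 102
  P: 0 + 1(102) = 102
Total out = 262 lbmol/h; y_R = 102 / 262 = 0.3895.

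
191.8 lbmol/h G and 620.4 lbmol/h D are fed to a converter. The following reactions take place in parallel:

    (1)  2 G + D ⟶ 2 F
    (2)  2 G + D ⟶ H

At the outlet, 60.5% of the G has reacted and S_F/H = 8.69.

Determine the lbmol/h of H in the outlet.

10.9 lbmol/h

Conversion of G: G consumed = 0.605 × 191.8 = 116 lbmol/h = 2ξ₁ + 2ξ₂.
Selectivity: 2ξ₁ / (1ξ₂) = 8.69 → ξ₁ = 4.345 ξ₂.
Substitute: (2·4.345 + 2) ξ₂ = 116 → ξ₂ = 10.85 lbmol/h, ξ₁ = 47.16 lbmol/h.
Outlet amounts (n = n₀ + Σ ν·ξ):
  G: 191.8 − 2(47.16) − 2(10.85) = 75.76
  D: 620.4 − 1(47.16) − 1(10.85) = 562.4
  F: 0 + 2(47.16) = 94.33
  H: 0 + 1(10.85) = 10.85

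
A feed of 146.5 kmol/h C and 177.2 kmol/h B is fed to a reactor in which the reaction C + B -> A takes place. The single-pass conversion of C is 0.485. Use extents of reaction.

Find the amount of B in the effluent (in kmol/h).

106 kmol/h

C reacted = 0.485 × 146.5 = 71.05 kmol/h; ν_C = −1, so ξ = 71.05/1 = 71.05 kmol/h.
Outlet amounts (n = n₀ + ν ξ):
  C: 146.5 − 1(71.05) = 75.45
  B: 177.2 − 1(71.05) = 106.1
  A: 0 + 1(71.05) = 71.05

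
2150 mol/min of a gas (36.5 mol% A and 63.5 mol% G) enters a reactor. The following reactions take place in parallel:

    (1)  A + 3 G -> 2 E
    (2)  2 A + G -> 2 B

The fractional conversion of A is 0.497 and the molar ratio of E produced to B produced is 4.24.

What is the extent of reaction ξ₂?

ξ₂ = 62.5 mol/min

Conversion of A: A consumed = 0.497 × 784.8 = 390 mol/min = 1ξ₁ + 2ξ₂.
Selectivity: 2ξ₁ / (2ξ₂) = 4.24 → ξ₁ = 4.24 ξ₂.
Substitute: (1·4.24 + 2) ξ₂ = 390 → ξ₂ = 62.5 mol/min, ξ₁ = 265 mol/min.
Outlet amounts (n = n₀ + Σ ν·ξ):
  A: 784.8 − 1(265) − 2(62.5) = 394.7
  G: 1365 − 3(265) − 1(62.5) = 507.7
  E: 0 + 2(265) = 530
  B: 0 + 2(62.5) = 125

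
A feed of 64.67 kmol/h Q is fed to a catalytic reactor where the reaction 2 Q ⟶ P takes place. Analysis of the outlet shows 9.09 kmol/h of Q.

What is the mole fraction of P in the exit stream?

0.754

For Q: n = n₀ − 2ξ → 9.09 = 64.67 − 2ξ, giving ξ = 27.79 kmol/h.
Outlet amounts (n = n₀ + ν ξ):
  Q: 64.67 − 2(27.79) = 9.09
  P: 0 + 1(27.79) = 27.79
Total out = 36.88 kmol/h; y_P = 27.79 / 36.88 = 0.7535.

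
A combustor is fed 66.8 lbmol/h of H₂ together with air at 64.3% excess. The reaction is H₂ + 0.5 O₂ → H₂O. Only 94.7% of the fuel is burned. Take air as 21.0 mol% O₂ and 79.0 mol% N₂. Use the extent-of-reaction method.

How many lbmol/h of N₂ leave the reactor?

Stoichiometric O₂ = 0.5 × 66.8 = 33.4 lbmol/h; O₂ fed = 33.4 × 1.643 = 54.88 lbmol/h.
N₂ fed = 54.88 × 79/21 = 206.4 lbmol/h.
Fuel reacted = 0.947 × 66.8 → ξ = 63.26 lbmol/h.
Outlet (n = n₀ + ν ξ):
  H₂: 66.8 − 1(63.26) = 3.54
  O₂: 54.88 − 0.5(63.26) = 23.25
  N₂: 206.4 (inert)
  H₂O: 0 + 1(63.26) = 63.26

206 lbmol/h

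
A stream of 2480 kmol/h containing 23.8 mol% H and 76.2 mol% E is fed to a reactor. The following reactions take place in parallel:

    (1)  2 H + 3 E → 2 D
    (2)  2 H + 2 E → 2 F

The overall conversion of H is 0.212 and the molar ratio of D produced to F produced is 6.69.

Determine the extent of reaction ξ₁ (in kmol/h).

Conversion of H: H consumed = 0.212 × 590.2 = 125.1 kmol/h = 2ξ₁ + 2ξ₂.
Selectivity: 2ξ₁ / (2ξ₂) = 6.69 → ξ₁ = 6.69 ξ₂.
Substitute: (2·6.69 + 2) ξ₂ = 125.1 → ξ₂ = 8.136 kmol/h, ξ₁ = 54.43 kmol/h.
Outlet amounts (n = n₀ + Σ ν·ξ):
  H: 590.2 − 2(54.43) − 2(8.136) = 465.1
  E: 1890 − 3(54.43) − 2(8.136) = 1710
  D: 0 + 2(54.43) = 108.9
  F: 0 + 2(8.136) = 16.27

ξ₁ = 54.4 kmol/h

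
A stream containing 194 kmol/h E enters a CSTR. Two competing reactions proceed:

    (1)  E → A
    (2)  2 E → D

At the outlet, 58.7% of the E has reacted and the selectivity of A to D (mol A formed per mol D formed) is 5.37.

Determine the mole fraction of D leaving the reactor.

Conversion of E: E consumed = 0.587 × 194 = 113.9 kmol/h = 1ξ₁ + 2ξ₂.
Selectivity: 1ξ₁ / (1ξ₂) = 5.37 → ξ₁ = 5.37 ξ₂.
Substitute: (1·5.37 + 2) ξ₂ = 113.9 → ξ₂ = 15.45 kmol/h, ξ₁ = 82.97 kmol/h.
Outlet amounts (n = n₀ + Σ ν·ξ):
  E: 194 − 1(82.97) − 2(15.45) = 80.12
  A: 0 + 1(82.97) = 82.97
  D: 0 + 1(15.45) = 15.45
Total out = 178.5 kmol/h; y_D = 15.45 / 178.5 = 0.08654.

0.0865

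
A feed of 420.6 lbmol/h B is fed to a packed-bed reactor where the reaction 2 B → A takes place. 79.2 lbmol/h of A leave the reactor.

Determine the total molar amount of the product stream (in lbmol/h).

For A: n = n₀ + 1ξ → 79.2 = 0 + 1ξ, giving ξ = 79.2 lbmol/h.
Outlet amounts (n = n₀ + ν ξ):
  B: 420.6 − 2(79.2) = 262.2
  A: 0 + 1(79.2) = 79.2
Total out = 262.2 + 79.2 = 341.4 lbmol/h.

341 lbmol/h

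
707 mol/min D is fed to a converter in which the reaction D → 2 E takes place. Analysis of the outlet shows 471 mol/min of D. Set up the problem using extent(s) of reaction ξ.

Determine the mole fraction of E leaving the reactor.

0.501

For D: n = n₀ − 1ξ → 471 = 707 − 1ξ, giving ξ = 236 mol/min.
Outlet amounts (n = n₀ + ν ξ):
  D: 707 − 1(236) = 471
  E: 0 + 2(236) = 472
Total out = 943 mol/min; y_E = 472 / 943 = 0.5005.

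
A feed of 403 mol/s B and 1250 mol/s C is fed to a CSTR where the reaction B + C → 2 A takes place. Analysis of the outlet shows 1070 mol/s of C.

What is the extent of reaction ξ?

For C: n = n₀ − 1ξ → 1070 = 1250 − 1ξ, giving ξ = 180 mol/s.
Outlet amounts (n = n₀ + ν ξ):
  B: 403 − 1(180) = 223
  C: 1250 − 1(180) = 1070
  A: 0 + 2(180) = 360

ξ = 180 mol/s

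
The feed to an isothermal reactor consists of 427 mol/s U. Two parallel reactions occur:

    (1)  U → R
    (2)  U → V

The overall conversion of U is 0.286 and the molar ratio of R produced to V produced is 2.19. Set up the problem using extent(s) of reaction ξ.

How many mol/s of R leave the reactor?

83.8 mol/s

Conversion of U: U consumed = 0.286 × 427 = 122.1 mol/s = 1ξ₁ + 1ξ₂.
Selectivity: 1ξ₁ / (1ξ₂) = 2.19 → ξ₁ = 2.19 ξ₂.
Substitute: (1·2.19 + 1) ξ₂ = 122.1 → ξ₂ = 38.28 mol/s, ξ₁ = 83.84 mol/s.
Outlet amounts (n = n₀ + Σ ν·ξ):
  U: 427 − 1(83.84) − 1(38.28) = 304.9
  R: 0 + 1(83.84) = 83.84
  V: 0 + 1(38.28) = 38.28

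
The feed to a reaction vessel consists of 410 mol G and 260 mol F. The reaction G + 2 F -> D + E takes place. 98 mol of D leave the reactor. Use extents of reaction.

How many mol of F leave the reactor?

For D: n = n₀ + 1ξ → 98 = 0 + 1ξ, giving ξ = 98 mol.
Outlet amounts (n = n₀ + ν ξ):
  G: 410 − 1(98) = 312
  F: 260 − 2(98) = 64
  D: 0 + 1(98) = 98
  E: 0 + 1(98) = 98

64 mol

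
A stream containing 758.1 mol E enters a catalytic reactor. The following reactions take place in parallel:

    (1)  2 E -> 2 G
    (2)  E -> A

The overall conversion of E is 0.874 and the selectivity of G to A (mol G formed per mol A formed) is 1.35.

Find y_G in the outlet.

Conversion of E: E consumed = 0.874 × 758.1 = 662.6 mol = 2ξ₁ + 1ξ₂.
Selectivity: 2ξ₁ / (1ξ₂) = 1.35 → ξ₁ = 0.675 ξ₂.
Substitute: (2·0.675 + 1) ξ₂ = 662.6 → ξ₂ = 281.9 mol, ξ₁ = 190.3 mol.
Outlet amounts (n = n₀ + Σ ν·ξ):
  E: 758.1 − 2(190.3) − 1(281.9) = 95.52
  G: 0 + 2(190.3) = 380.6
  A: 0 + 1(281.9) = 281.9
Total out = 758.1 mol; y_G = 380.6 / 758.1 = 0.5021.

0.502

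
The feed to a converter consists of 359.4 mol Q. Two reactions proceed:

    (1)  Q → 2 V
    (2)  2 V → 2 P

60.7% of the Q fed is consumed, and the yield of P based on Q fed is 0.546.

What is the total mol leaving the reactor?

578 mol

Conversion of Q: Q consumed = 1ξ₁ = 0.607 × 359.4 → ξ₁ = 218.2 mol.
Yield of P: 2ξ₂ / 359.4 = 0.546 → ξ₂ = 98.12 mol.
Outlet amounts (n = n₀ + Σ ν·ξ):
  Q: 359.4 − 1(218.2) = 141.2
  V: 0 + 2(218.2) − 2(98.12) = 240.1
  P: 0 + 2(98.12) = 196.2
Total out = 141.2 + 240.1 + 196.2 = 577.6 mol.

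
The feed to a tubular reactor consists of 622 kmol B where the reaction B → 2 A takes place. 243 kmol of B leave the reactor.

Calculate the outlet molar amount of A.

758 kmol

For B: n = n₀ − 1ξ → 243 = 622 − 1ξ, giving ξ = 379 kmol.
Outlet amounts (n = n₀ + ν ξ):
  B: 622 − 1(379) = 243
  A: 0 + 2(379) = 758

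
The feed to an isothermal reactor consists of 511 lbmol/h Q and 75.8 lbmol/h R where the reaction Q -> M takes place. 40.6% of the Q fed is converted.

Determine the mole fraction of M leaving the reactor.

Q reacted = 0.406 × 511 = 207.5 lbmol/h; ν_Q = −1, so ξ = 207.5/1 = 207.5 lbmol/h.
Outlet amounts (n = n₀ + ν ξ):
  Q: 511 − 1(207.5) = 303.5
  M: 0 + 1(207.5) = 207.5
  R: 75.8 (inert)
Total out = 586.8 lbmol/h; y_M = 207.5 / 586.8 = 0.3536.

0.354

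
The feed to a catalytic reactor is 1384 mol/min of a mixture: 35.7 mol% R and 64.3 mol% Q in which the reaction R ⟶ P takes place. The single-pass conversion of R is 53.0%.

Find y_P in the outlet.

R reacted = 0.53 × 494.1 = 261.9 mol/min; ν_R = −1, so ξ = 261.9/1 = 261.9 mol/min.
Outlet amounts (n = n₀ + ν ξ):
  R: 494.1 − 1(261.9) = 232.2
  P: 0 + 1(261.9) = 261.9
  Q: 889.9 (inert)
Total out = 1384 mol/min; y_P = 261.9 / 1384 = 0.1892.

0.189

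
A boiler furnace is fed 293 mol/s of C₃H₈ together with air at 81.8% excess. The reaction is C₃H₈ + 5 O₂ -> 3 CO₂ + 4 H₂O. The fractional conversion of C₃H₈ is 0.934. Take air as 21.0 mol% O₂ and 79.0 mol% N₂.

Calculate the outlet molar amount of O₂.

Stoichiometric O₂ = 5 × 293 = 1465 mol/s; O₂ fed = 1465 × 1.818 = 2663 mol/s.
N₂ fed = 2663 × 79/21 = 10020 mol/s.
Fuel reacted = 0.934 × 293 → ξ = 273.7 mol/s.
Outlet (n = n₀ + ν ξ):
  C₃H₈: 293 − 1(273.7) = 19.34
  O₂: 2663 − 5(273.7) = 1295
  N₂: 10020 (inert)
  CO₂: 0 + 3(273.7) = 821
  H₂O: 0 + 4(273.7) = 1095

1300 mol/s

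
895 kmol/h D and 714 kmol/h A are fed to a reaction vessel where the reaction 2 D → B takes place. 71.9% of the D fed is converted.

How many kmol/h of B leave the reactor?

322 kmol/h

D reacted = 0.719 × 895 = 643.5 kmol/h; ν_D = −2, so ξ = 643.5/2 = 321.8 kmol/h.
Outlet amounts (n = n₀ + ν ξ):
  D: 895 − 2(321.8) = 251.5
  B: 0 + 1(321.8) = 321.8
  A: 714 (inert)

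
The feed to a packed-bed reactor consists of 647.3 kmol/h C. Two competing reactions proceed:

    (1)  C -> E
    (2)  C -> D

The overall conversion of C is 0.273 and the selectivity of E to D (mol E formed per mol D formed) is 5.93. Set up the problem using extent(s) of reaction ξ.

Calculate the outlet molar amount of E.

151 kmol/h

Conversion of C: C consumed = 0.273 × 647.3 = 176.7 kmol/h = 1ξ₁ + 1ξ₂.
Selectivity: 1ξ₁ / (1ξ₂) = 5.93 → ξ₁ = 5.93 ξ₂.
Substitute: (1·5.93 + 1) ξ₂ = 176.7 → ξ₂ = 25.5 kmol/h, ξ₁ = 151.2 kmol/h.
Outlet amounts (n = n₀ + Σ ν·ξ):
  C: 647.3 − 1(151.2) − 1(25.5) = 470.6
  E: 0 + 1(151.2) = 151.2
  D: 0 + 1(25.5) = 25.5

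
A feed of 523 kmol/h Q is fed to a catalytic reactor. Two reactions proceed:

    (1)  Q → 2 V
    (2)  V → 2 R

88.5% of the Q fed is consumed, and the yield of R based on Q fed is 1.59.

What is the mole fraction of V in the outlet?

0.364

Conversion of Q: Q consumed = 1ξ₁ = 0.885 × 523 → ξ₁ = 462.9 kmol/h.
Yield of R: 2ξ₂ / 523 = 1.59 → ξ₂ = 415.8 kmol/h.
Outlet amounts (n = n₀ + Σ ν·ξ):
  Q: 523 − 1(462.9) = 60.14
  V: 0 + 2(462.9) − 1(415.8) = 509.9
  R: 0 + 2(415.8) = 831.6
Total out = 1402 kmol/h; y_V = 509.9 / 1402 = 0.3638.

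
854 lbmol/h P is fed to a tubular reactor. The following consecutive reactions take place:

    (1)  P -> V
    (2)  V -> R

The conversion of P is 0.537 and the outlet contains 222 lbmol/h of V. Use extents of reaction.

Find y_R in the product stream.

Conversion of P: P consumed = 1ξ₁ = 0.537 × 854 → ξ₁ = 458.6 lbmol/h.
V balance: n_V = 0 + 1ξ₁ − 1ξ₂ = 222 → ξ₂ = (1·458.6 − 222)/1 = 236.6 lbmol/h.
Outlet amounts (n = n₀ + Σ ν·ξ):
  P: 854 − 1(458.6) = 395.4
  V: 0 + 1(458.6) − 1(236.6) = 222
  R: 0 + 1(236.6) = 236.6
Total out = 854 lbmol/h; y_R = 236.6 / 854 = 0.277.

0.277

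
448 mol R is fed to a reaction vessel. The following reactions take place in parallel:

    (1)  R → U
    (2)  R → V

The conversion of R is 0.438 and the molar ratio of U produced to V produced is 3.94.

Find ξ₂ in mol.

ξ₂ = 39.7 mol

Conversion of R: R consumed = 0.438 × 448 = 196.2 mol = 1ξ₁ + 1ξ₂.
Selectivity: 1ξ₁ / (1ξ₂) = 3.94 → ξ₁ = 3.94 ξ₂.
Substitute: (1·3.94 + 1) ξ₂ = 196.2 → ξ₂ = 39.72 mol, ξ₁ = 156.5 mol.
Outlet amounts (n = n₀ + Σ ν·ξ):
  R: 448 − 1(156.5) − 1(39.72) = 251.8
  U: 0 + 1(156.5) = 156.5
  V: 0 + 1(39.72) = 39.72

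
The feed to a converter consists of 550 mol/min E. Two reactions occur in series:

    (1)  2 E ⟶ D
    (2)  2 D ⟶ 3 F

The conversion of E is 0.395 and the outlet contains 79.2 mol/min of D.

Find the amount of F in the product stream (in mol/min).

44.1 mol/min

Conversion of E: E consumed = 2ξ₁ = 0.395 × 550 → ξ₁ = 108.6 mol/min.
D balance: n_D = 0 + 1ξ₁ − 2ξ₂ = 79.2 → ξ₂ = (1·108.6 − 79.2)/2 = 14.71 mol/min.
Outlet amounts (n = n₀ + Σ ν·ξ):
  E: 550 − 2(108.6) = 332.8
  D: 0 + 1(108.6) − 2(14.71) = 79.2
  F: 0 + 3(14.71) = 44.14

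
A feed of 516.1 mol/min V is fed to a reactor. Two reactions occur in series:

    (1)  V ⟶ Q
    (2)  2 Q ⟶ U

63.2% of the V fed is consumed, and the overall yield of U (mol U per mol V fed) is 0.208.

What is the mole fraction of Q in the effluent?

Conversion of V: V consumed = 1ξ₁ = 0.632 × 516.1 → ξ₁ = 326.2 mol/min.
Yield of U: 1ξ₂ / 516.1 = 0.208 → ξ₂ = 107.3 mol/min.
Outlet amounts (n = n₀ + Σ ν·ξ):
  V: 516.1 − 1(326.2) = 189.9
  Q: 0 + 1(326.2) − 2(107.3) = 111.5
  U: 0 + 1(107.3) = 107.3
Total out = 408.8 mol/min; y_Q = 111.5 / 408.8 = 0.2727.

0.273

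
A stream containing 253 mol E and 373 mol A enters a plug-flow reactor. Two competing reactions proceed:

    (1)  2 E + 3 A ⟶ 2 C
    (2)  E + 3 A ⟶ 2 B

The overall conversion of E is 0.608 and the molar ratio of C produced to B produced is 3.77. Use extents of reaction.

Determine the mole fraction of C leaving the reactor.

Conversion of E: E consumed = 0.608 × 253 = 153.8 mol = 2ξ₁ + 1ξ₂.
Selectivity: 2ξ₁ / (2ξ₂) = 3.77 → ξ₁ = 3.77 ξ₂.
Substitute: (2·3.77 + 1) ξ₂ = 153.8 → ξ₂ = 18.01 mol, ξ₁ = 67.91 mol.
Outlet amounts (n = n₀ + Σ ν·ξ):
  E: 253 − 2(67.91) − 1(18.01) = 99.18
  A: 373 − 3(67.91) − 3(18.01) = 115.2
  C: 0 + 2(67.91) = 135.8
  B: 0 + 2(18.01) = 36.02
Total out = 386.3 mol; y_C = 135.8 / 386.3 = 0.3516.

0.352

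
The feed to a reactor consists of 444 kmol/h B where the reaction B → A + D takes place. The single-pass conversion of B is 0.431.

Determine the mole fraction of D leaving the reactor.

0.301

B reacted = 0.431 × 444 = 191.4 kmol/h; ν_B = −1, so ξ = 191.4/1 = 191.4 kmol/h.
Outlet amounts (n = n₀ + ν ξ):
  B: 444 − 1(191.4) = 252.6
  A: 0 + 1(191.4) = 191.4
  D: 0 + 1(191.4) = 191.4
Total out = 635.4 kmol/h; y_D = 191.4 / 635.4 = 0.3012.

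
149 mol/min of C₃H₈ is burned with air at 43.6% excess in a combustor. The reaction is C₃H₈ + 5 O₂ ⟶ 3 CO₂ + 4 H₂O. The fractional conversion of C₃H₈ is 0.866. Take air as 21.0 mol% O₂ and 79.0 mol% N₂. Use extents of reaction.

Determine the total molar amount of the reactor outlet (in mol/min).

Stoichiometric O₂ = 5 × 149 = 745 mol/min; O₂ fed = 745 × 1.436 = 1070 mol/min.
N₂ fed = 1070 × 79/21 = 4025 mol/min.
Fuel reacted = 0.866 × 149 → ξ = 129 mol/min.
Outlet (n = n₀ + ν ξ):
  C₃H₈: 149 − 1(129) = 19.97
  O₂: 1070 − 5(129) = 424.6
  N₂: 4025 (inert)
  CO₂: 0 + 3(129) = 387.1
  H₂O: 0 + 4(129) = 516.1
Total out = 19.97 + 424.6 + 4025 + 387.1 + 516.1 = 5372 mol/min.

5370 mol/min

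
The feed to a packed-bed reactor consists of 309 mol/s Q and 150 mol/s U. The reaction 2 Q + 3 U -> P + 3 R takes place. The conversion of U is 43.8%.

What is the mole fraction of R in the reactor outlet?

U reacted = 0.438 × 150 = 65.7 mol/s; ν_U = −3, so ξ = 65.7/3 = 21.9 mol/s.
Outlet amounts (n = n₀ + ν ξ):
  Q: 309 − 2(21.9) = 265.2
  U: 150 − 3(21.9) = 84.3
  P: 0 + 1(21.9) = 21.9
  R: 0 + 3(21.9) = 65.7
Total out = 437.1 mol/s; y_R = 65.7 / 437.1 = 0.1503.

0.15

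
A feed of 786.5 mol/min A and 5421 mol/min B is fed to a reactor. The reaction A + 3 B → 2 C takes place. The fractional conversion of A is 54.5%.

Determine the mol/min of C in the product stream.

857 mol/min

A reacted = 0.545 × 786.5 = 428.6 mol/min; ν_A = −1, so ξ = 428.6/1 = 428.6 mol/min.
Outlet amounts (n = n₀ + ν ξ):
  A: 786.5 − 1(428.6) = 357.9
  B: 5421 − 3(428.6) = 4135
  C: 0 + 2(428.6) = 857.3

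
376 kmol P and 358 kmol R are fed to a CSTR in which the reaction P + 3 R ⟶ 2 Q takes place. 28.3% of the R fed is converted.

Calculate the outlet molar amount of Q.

67.5 kmol

R reacted = 0.283 × 358 = 101.3 kmol; ν_R = −3, so ξ = 101.3/3 = 33.77 kmol.
Outlet amounts (n = n₀ + ν ξ):
  P: 376 − 1(33.77) = 342.2
  R: 358 − 3(33.77) = 256.7
  Q: 0 + 2(33.77) = 67.54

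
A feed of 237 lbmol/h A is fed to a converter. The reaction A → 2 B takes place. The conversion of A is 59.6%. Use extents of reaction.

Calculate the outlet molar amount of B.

A reacted = 0.596 × 237 = 141.3 lbmol/h; ν_A = −1, so ξ = 141.3/1 = 141.3 lbmol/h.
Outlet amounts (n = n₀ + ν ξ):
  A: 237 − 1(141.3) = 95.75
  B: 0 + 2(141.3) = 282.5

283 lbmol/h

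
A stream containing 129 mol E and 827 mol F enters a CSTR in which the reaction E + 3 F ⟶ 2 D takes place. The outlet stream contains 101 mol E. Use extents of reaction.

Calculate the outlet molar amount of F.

For E: n = n₀ − 1ξ → 101 = 129 − 1ξ, giving ξ = 28 mol.
Outlet amounts (n = n₀ + ν ξ):
  E: 129 − 1(28) = 101
  F: 827 − 3(28) = 743
  D: 0 + 2(28) = 56

743 mol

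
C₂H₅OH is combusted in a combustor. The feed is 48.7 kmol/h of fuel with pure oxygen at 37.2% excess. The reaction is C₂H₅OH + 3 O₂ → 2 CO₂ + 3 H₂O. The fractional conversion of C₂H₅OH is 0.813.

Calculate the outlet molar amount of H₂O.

Stoichiometric O₂ = 3 × 48.7 = 146.1 kmol/h; O₂ fed = 146.1 × 1.372 = 200.4 kmol/h.
Fuel reacted = 0.813 × 48.7 → ξ = 39.59 kmol/h.
Outlet (n = n₀ + ν ξ):
  C₂H₅OH: 48.7 − 1(39.59) = 9.107
  O₂: 200.4 − 3(39.59) = 81.67
  CO₂: 0 + 2(39.59) = 79.19
  H₂O: 0 + 3(39.59) = 118.8

119 kmol/h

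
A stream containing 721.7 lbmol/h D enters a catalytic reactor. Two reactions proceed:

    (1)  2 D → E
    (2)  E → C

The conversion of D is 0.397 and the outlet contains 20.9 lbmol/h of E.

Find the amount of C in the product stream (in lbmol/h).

Conversion of D: D consumed = 2ξ₁ = 0.397 × 721.7 → ξ₁ = 143.3 lbmol/h.
E balance: n_E = 0 + 1ξ₁ − 1ξ₂ = 20.9 → ξ₂ = (1·143.3 − 20.9)/1 = 122.4 lbmol/h.
Outlet amounts (n = n₀ + Σ ν·ξ):
  D: 721.7 − 2(143.3) = 435.2
  E: 0 + 1(143.3) − 1(122.4) = 20.9
  C: 0 + 1(122.4) = 122.4

122 lbmol/h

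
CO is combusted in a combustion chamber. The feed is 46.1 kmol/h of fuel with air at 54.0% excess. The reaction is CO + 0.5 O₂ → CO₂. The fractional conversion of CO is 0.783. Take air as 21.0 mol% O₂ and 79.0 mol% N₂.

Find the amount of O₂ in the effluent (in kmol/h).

Stoichiometric O₂ = 0.5 × 46.1 = 23.05 kmol/h; O₂ fed = 23.05 × 1.540 = 35.5 kmol/h.
N₂ fed = 35.5 × 79/21 = 133.5 kmol/h.
Fuel reacted = 0.783 × 46.1 → ξ = 36.1 kmol/h.
Outlet (n = n₀ + ν ξ):
  CO: 46.1 − 1(36.1) = 10
  O₂: 35.5 − 0.5(36.1) = 17.45
  N₂: 133.5 (inert)
  CO₂: 0 + 1(36.1) = 36.1

17.4 kmol/h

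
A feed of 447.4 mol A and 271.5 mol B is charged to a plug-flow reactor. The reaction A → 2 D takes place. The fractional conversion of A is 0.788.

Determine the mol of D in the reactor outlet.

A reacted = 0.788 × 447.4 = 352.6 mol; ν_A = −1, so ξ = 352.6/1 = 352.6 mol.
Outlet amounts (n = n₀ + ν ξ):
  A: 447.4 − 1(352.6) = 94.85
  D: 0 + 2(352.6) = 705.1
  B: 271.5 (inert)

705 mol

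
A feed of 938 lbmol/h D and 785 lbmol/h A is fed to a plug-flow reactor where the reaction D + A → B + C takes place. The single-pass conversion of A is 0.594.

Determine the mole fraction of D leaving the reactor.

0.274

A reacted = 0.594 × 785 = 466.3 lbmol/h; ν_A = −1, so ξ = 466.3/1 = 466.3 lbmol/h.
Outlet amounts (n = n₀ + ν ξ):
  D: 938 − 1(466.3) = 471.7
  A: 785 − 1(466.3) = 318.7
  B: 0 + 1(466.3) = 466.3
  C: 0 + 1(466.3) = 466.3
Total out = 1723 lbmol/h; y_D = 471.7 / 1723 = 0.2738.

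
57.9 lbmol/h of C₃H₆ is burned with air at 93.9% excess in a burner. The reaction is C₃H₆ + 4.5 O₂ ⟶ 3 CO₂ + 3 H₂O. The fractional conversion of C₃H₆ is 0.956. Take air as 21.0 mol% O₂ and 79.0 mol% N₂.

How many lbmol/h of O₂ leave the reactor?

Stoichiometric O₂ = 4.5 × 57.9 = 260.6 lbmol/h; O₂ fed = 260.6 × 1.939 = 505.2 lbmol/h.
N₂ fed = 505.2 × 79/21 = 1901 lbmol/h.
Fuel reacted = 0.956 × 57.9 → ξ = 55.35 lbmol/h.
Outlet (n = n₀ + ν ξ):
  C₃H₆: 57.9 − 1(55.35) = 2.548
  O₂: 505.2 − 4.5(55.35) = 256.1
  N₂: 1901 (inert)
  CO₂: 0 + 3(55.35) = 166.1
  H₂O: 0 + 3(55.35) = 166.1

256 lbmol/h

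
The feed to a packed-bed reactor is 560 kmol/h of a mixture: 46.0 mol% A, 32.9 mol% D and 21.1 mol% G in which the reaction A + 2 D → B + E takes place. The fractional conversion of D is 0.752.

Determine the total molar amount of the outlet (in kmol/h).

491 kmol/h

D reacted = 0.752 × 184.2 = 138.5 kmol/h; ν_D = −2, so ξ = 138.5/2 = 69.27 kmol/h.
Outlet amounts (n = n₀ + ν ξ):
  A: 257.6 − 1(69.27) = 188.3
  D: 184.2 − 2(69.27) = 45.69
  B: 0 + 1(69.27) = 69.27
  E: 0 + 1(69.27) = 69.27
  G: 118.2 (inert)
Total out = 188.3 + 45.69 + 69.27 + 69.27 + 118.2 = 490.7 kmol/h.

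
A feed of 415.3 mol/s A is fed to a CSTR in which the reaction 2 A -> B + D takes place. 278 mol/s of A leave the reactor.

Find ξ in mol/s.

ξ = 68.7 mol/s

For A: n = n₀ − 2ξ → 278 = 415.3 − 2ξ, giving ξ = 68.65 mol/s.
Outlet amounts (n = n₀ + ν ξ):
  A: 415.3 − 2(68.65) = 278
  B: 0 + 1(68.65) = 68.65
  D: 0 + 1(68.65) = 68.65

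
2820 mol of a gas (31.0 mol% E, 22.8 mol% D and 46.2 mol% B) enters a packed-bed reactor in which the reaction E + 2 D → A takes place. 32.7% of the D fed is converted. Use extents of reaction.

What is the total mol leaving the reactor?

D reacted = 0.327 × 643 = 210.2 mol; ν_D = −2, so ξ = 210.2/2 = 105.1 mol.
Outlet amounts (n = n₀ + ν ξ):
  E: 874.2 − 1(105.1) = 769.1
  D: 643 − 2(105.1) = 432.7
  A: 0 + 1(105.1) = 105.1
  B: 1303 (inert)
Total out = 769.1 + 432.7 + 105.1 + 1303 = 2610 mol.

2610 mol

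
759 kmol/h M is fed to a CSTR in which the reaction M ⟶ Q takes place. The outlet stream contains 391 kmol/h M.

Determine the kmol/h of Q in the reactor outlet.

For M: n = n₀ − 1ξ → 391 = 759 − 1ξ, giving ξ = 368 kmol/h.
Outlet amounts (n = n₀ + ν ξ):
  M: 759 − 1(368) = 391
  Q: 0 + 1(368) = 368

368 kmol/h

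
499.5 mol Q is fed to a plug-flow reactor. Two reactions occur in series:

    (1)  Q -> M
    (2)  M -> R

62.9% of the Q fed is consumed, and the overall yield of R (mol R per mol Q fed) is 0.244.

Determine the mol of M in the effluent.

Conversion of Q: Q consumed = 1ξ₁ = 0.629 × 499.5 → ξ₁ = 314.2 mol.
Yield of R: 1ξ₂ / 499.5 = 0.244 → ξ₂ = 121.9 mol.
Outlet amounts (n = n₀ + Σ ν·ξ):
  Q: 499.5 − 1(314.2) = 185.3
  M: 0 + 1(314.2) − 1(121.9) = 192.3
  R: 0 + 1(121.9) = 121.9

192 mol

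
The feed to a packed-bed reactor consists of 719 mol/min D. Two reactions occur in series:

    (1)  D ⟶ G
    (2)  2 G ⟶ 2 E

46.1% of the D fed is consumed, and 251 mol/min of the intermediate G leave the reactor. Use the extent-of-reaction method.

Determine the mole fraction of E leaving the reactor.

Conversion of D: D consumed = 1ξ₁ = 0.461 × 719 → ξ₁ = 331.5 mol/min.
G balance: n_G = 0 + 1ξ₁ − 2ξ₂ = 251 → ξ₂ = (1·331.5 − 251)/2 = 40.23 mol/min.
Outlet amounts (n = n₀ + Σ ν·ξ):
  D: 719 − 1(331.5) = 387.5
  G: 0 + 1(331.5) − 2(40.23) = 251
  E: 0 + 2(40.23) = 80.46
Total out = 719 mol/min; y_E = 80.46 / 719 = 0.1119.

0.112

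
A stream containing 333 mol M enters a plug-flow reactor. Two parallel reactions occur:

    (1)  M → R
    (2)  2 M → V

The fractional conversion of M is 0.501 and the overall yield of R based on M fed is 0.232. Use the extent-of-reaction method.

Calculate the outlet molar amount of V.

44.8 mol

Yield of R: 1ξ₁ / 333 = 0.232 → ξ₁ = 77.26 mol.
Conversion of M: 1ξ₁ + 2ξ₂ = 0.501 × 333 = 166.8 → ξ₂ = 44.79 mol.
Outlet amounts (n = n₀ + Σ ν·ξ):
  M: 333 − 1(77.26) − 2(44.79) = 166.2
  R: 0 + 1(77.26) = 77.26
  V: 0 + 1(44.79) = 44.79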